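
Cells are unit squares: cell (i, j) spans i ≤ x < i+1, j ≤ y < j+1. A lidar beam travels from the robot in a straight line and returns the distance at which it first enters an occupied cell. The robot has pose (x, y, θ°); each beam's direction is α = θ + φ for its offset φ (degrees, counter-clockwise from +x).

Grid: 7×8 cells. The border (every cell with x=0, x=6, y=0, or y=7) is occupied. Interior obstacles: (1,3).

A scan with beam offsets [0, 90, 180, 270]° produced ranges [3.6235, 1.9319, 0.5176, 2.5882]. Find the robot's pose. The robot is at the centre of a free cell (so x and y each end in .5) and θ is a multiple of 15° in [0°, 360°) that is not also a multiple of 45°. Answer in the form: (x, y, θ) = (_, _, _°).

Candidates: 29 free-cell centres × 16 headings = 464 poses. Raycast each; keep the one whose scan matches to 4 dp.
  (4.5, 6.5, 165°): beam 1 = 1.9319 ≠ 3.6235 ✗
  (1.5, 2.5, 210°): beam 1 = 0.5774 ≠ 3.6235 ✗
  (4.5, 1.5, 330°): beam 1 = 1.0000 ≠ 3.6235 ✗
  (3.5, 3.5, 345°): beam 1 = 2.5882 ≠ 3.6235 ✗
  …
  (5.5, 4.5, 195°): r_1=3.6235, r_2=1.9319, r_3=0.5176, r_4=2.5882 — all match ✓
Only this pose fits every beam.

(x, y, θ) = (5.5, 4.5, 195°)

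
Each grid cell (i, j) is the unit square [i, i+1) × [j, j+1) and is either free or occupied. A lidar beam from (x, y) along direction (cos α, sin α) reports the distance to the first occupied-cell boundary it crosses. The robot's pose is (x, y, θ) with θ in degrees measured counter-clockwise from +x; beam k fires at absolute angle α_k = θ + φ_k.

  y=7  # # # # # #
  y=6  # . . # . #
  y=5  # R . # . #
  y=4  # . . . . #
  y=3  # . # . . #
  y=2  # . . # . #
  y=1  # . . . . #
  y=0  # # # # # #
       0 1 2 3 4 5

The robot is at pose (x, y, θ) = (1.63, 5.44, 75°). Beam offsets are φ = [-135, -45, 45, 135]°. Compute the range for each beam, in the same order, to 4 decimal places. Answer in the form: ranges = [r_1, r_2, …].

ranges = [1.6628, 1.5819, 1.2600, 0.7275]

beam 1: φ=-135°, α=300°
  cosα=0.5000 sinα=-0.8660 | (1,5) | tMaxX 0.7400 tMaxY 0.5081 | tΔX 2.0000 tΔY 1.1547
    t=0.5081 [y] (1,4)
    t=0.7400 [x] (2,4)
    t=1.6628 [y] (2,3) — stop
  → r_1 = 1.6628
beam 2: φ=-45°, α=30°
  cosα=0.8660 sinα=0.5000 | (1,5) | tMaxX 0.4272 tMaxY 1.1200 | tΔX 1.1547 tΔY 2.0000
    t=0.4272 [x] (2,5)
    t=1.1200 [y] (2,6)
    t=1.5819 [x] (3,6) — stop
  → r_2 = 1.5819
beam 3: φ=45°, α=120°
  cosα=-0.5000 sinα=0.8660 | (1,5) | tMaxX 1.2600 tMaxY 0.6466 | tΔX 2.0000 tΔY 1.1547
    t=0.6466 [y] (1,6)
    t=1.2600 [x] (0,6) — stop
  → r_3 = 1.2600
beam 4: φ=135°, α=210°
  cosα=-0.8660 sinα=-0.5000 | (1,5) | tMaxX 0.7275 tMaxY 0.8800 | tΔX 1.1547 tΔY 2.0000
    t=0.7275 [x] (0,5) — stop
  → r_4 = 0.7275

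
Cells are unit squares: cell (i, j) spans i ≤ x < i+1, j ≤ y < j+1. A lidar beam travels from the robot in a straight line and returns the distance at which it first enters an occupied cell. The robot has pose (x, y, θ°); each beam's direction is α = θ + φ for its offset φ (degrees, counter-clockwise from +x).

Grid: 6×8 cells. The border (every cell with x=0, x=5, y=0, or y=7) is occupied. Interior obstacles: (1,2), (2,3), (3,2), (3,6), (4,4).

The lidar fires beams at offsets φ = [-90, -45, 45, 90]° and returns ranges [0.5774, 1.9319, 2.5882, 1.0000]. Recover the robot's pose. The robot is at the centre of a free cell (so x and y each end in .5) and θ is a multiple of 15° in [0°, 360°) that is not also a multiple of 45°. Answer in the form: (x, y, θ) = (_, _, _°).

(x, y, θ) = (4.5, 1.5, 120°)

Candidates: 19 free-cell centres × 16 headings = 304 poses. Raycast each; keep the one whose scan matches to 4 dp.
  (4.5, 3.5, 165°): beam 1 = 0.5176 ≠ 0.5774 ✗
  (4.5, 1.5, 345°): beam 1 = 0.5176 ≠ 0.5774 ✗
  (1.5, 1.5, 210°): beam 2 = 0.5176 ≠ 1.9319 ✗
  (2.5, 4.5, 60°): beam 1 = 2.8868 ≠ 0.5774 ✗
  (1.5, 4.5, 105°): beam 1 = 3.6235 ≠ 0.5774 ✗
  …
  (4.5, 1.5, 120°): r_1=0.5774, r_2=1.9319, r_3=2.5882, r_4=1.0000 — all match ✓
No second candidate reproduces the full scan.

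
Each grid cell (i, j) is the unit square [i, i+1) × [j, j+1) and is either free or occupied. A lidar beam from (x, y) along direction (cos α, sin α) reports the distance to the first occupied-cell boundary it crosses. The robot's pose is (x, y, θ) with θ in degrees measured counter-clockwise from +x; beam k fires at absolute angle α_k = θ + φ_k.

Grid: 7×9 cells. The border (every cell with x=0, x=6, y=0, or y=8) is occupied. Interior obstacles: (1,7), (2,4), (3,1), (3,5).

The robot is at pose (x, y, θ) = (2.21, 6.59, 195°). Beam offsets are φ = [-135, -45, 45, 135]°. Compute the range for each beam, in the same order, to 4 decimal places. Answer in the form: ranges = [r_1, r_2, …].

ranges = [1.6281, 0.8200, 2.4200, 1.1800]

beam 1: φ=-135°, α=60°
  d=(0.5000,0.8660)  start (2,6)  tX=1.5800 tY=0.4734  stride 1/|dx|=2.0000 1/|dy|=1.1547
    cross y-line → (2,7), t=0.4734
    cross x-line → (3,7), t=1.5800
    cross y-line → (3,8), t=1.6281 (wall)
  → r_1 = 1.6281
beam 2: φ=-45°, α=150°
  d=(-0.8660,0.5000)  start (2,6)  tX=0.2425 tY=0.8200  stride 1/|dx|=1.1547 1/|dy|=2.0000
    cross x-line → (1,6), t=0.2425
    cross y-line → (1,7), t=0.8200 (wall)
  → r_2 = 0.8200
beam 3: φ=45°, α=240°
  d=(-0.5000,-0.8660)  start (2,6)  tX=0.4200 tY=0.6813  stride 1/|dx|=2.0000 1/|dy|=1.1547
    cross x-line → (1,6), t=0.4200
    cross y-line → (1,5), t=0.6813
    cross y-line → (1,4), t=1.8360
    cross x-line → (0,4), t=2.4200 (wall)
  → r_3 = 2.4200
beam 4: φ=135°, α=330°
  d=(0.8660,-0.5000)  start (2,6)  tX=0.9122 tY=1.1800  stride 1/|dx|=1.1547 1/|dy|=2.0000
    cross x-line → (3,6), t=0.9122
    cross y-line → (3,5), t=1.1800 (wall)
  → r_4 = 1.1800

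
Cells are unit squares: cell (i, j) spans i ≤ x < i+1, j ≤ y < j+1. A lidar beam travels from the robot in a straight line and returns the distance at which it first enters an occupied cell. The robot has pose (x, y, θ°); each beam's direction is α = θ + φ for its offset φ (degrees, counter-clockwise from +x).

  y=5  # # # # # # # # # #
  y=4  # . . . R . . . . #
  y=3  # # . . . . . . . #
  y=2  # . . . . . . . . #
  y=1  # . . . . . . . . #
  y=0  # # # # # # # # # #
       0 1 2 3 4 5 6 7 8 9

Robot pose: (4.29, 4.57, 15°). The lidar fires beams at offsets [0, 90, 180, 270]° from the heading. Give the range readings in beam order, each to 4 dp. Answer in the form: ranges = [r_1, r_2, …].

beam 1: φ=0°, α=15°
  dir = (cos 15°, sin 15°) = (0.9659, 0.2588); from cell (4,4)
  next x-line at t=0.7350, next y-line at t=1.6614; Δt_x=1.0353, Δt_y=3.8637
    x: enter (5,4) at t=0.7350
    y: enter (5,5) at t=1.6614 ← occupied
  → r_1 = 1.6614
beam 2: φ=90°, α=105°
  dir = (cos 105°, sin 105°) = (-0.2588, 0.9659); from cell (4,4)
  next x-line at t=1.1205, next y-line at t=0.4452; Δt_x=3.8637, Δt_y=1.0353
    y: enter (4,5) at t=0.4452 ← occupied
  → r_2 = 0.4452
beam 3: φ=180°, α=195°
  dir = (cos 195°, sin 195°) = (-0.9659, -0.2588); from cell (4,4)
  next x-line at t=0.3002, next y-line at t=2.2023; Δt_x=1.0353, Δt_y=3.8637
    x: enter (3,4) at t=0.3002
    x: enter (2,4) at t=1.3355
    y: enter (2,3) at t=2.2023
    x: enter (1,3) at t=2.3708 ← occupied
  → r_3 = 2.3708
beam 4: φ=270°, α=285°
  dir = (cos 285°, sin 285°) = (0.2588, -0.9659); from cell (4,4)
  next x-line at t=2.7432, next y-line at t=0.5901; Δt_x=3.8637, Δt_y=1.0353
    y: enter (4,3) at t=0.5901
    y: enter (4,2) at t=1.6254
    y: enter (4,1) at t=2.6607
    x: enter (5,1) at t=2.7432
    y: enter (5,0) at t=3.6959 ← occupied
  → r_4 = 3.6959

ranges = [1.6614, 0.4452, 2.3708, 3.6959]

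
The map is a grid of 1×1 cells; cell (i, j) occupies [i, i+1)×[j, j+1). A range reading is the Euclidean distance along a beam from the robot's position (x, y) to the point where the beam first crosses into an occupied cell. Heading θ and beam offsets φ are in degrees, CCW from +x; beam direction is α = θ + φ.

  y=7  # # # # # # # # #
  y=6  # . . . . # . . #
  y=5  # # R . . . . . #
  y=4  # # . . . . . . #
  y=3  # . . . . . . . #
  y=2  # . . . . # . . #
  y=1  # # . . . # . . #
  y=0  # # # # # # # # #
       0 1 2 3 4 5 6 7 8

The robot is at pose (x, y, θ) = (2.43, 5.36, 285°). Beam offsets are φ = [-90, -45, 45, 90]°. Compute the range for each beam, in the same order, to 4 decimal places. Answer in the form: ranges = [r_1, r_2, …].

ranges = [0.4452, 0.8600, 6.4317, 2.6607]

beam 1: φ=-90°, α=195°
  direction (-0.9659, -0.2588); cell (2,5); t to first gridline: x 0.4452, y 1.3909 (then +1.0353 / +3.8637)
    (1,5) via x @ 0.4452  # hit
  → r_1 = 0.4452
beam 2: φ=-45°, α=240°
  direction (-0.5000, -0.8660); cell (2,5); t to first gridline: x 0.8600, y 0.4157 (then +2.0000 / +1.1547)
    (2,4) via y @ 0.4157
    (1,4) via x @ 0.8600  # hit
  → r_2 = 0.8600
beam 3: φ=45°, α=330°
  direction (0.8660, -0.5000); cell (2,5); t to first gridline: x 0.6582, y 0.7200 (then +1.1547 / +2.0000)
    (3,5) via x @ 0.6582
    (3,4) via y @ 0.7200
    (4,4) via x @ 1.8129
    (4,3) via y @ 2.7200
    (5,3) via x @ 2.9676
    (6,3) via x @ 4.1223
    (6,2) via y @ 4.7200
    (7,2) via x @ 5.2770
    (8,2) via x @ 6.4317  # hit
  → r_3 = 6.4317
beam 4: φ=90°, α=15°
  direction (0.9659, 0.2588); cell (2,5); t to first gridline: x 0.5901, y 2.4728 (then +1.0353 / +3.8637)
    (3,5) via x @ 0.5901
    (4,5) via x @ 1.6254
    (4,6) via y @ 2.4728
    (5,6) via x @ 2.6607  # hit
  → r_4 = 2.6607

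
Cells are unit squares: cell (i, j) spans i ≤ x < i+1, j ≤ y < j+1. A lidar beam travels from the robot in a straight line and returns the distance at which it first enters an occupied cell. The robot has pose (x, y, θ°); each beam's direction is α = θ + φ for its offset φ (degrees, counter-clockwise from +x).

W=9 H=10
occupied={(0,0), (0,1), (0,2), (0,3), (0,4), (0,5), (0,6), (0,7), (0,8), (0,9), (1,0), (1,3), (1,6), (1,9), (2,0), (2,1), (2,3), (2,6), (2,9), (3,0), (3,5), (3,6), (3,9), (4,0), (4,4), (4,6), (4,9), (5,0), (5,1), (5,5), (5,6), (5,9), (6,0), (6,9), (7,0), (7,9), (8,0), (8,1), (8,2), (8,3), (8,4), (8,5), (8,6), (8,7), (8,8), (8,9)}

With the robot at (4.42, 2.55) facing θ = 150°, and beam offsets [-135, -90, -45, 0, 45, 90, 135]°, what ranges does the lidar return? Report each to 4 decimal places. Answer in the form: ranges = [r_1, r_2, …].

beam 1: φ=-135°, α=15°
  dir = (cos 15°, sin 15°) = (0.9659, 0.2588); from cell (4,2)
  next x-line at t=0.6005, next y-line at t=1.7387; Δt_x=1.0353, Δt_y=3.8637
    x: enter (5,2) at t=0.6005
    x: enter (6,2) at t=1.6357
    y: enter (6,3) at t=1.7387
    x: enter (7,3) at t=2.6710
    x: enter (8,3) at t=3.7063 ← occupied
  → r_1 = 3.7063
beam 2: φ=-90°, α=60°
  dir = (cos 60°, sin 60°) = (0.5000, 0.8660); from cell (4,2)
  next x-line at t=1.1600, next y-line at t=0.5196; Δt_x=2.0000, Δt_y=1.1547
    y: enter (4,3) at t=0.5196
    x: enter (5,3) at t=1.1600
    y: enter (5,4) at t=1.6743
    y: enter (5,5) at t=2.8290 ← occupied
  → r_2 = 2.8290
beam 3: φ=-45°, α=105°
  dir = (cos 105°, sin 105°) = (-0.2588, 0.9659); from cell (4,2)
  next x-line at t=1.6228, next y-line at t=0.4659; Δt_x=3.8637, Δt_y=1.0353
    y: enter (4,3) at t=0.4659
    y: enter (4,4) at t=1.5012 ← occupied
  → r_3 = 1.5012
beam 4: φ=0°, α=150°
  dir = (cos 150°, sin 150°) = (-0.8660, 0.5000); from cell (4,2)
  next x-line at t=0.4850, next y-line at t=0.9000; Δt_x=1.1547, Δt_y=2.0000
    x: enter (3,2) at t=0.4850
    y: enter (3,3) at t=0.9000
    x: enter (2,3) at t=1.6397 ← occupied
  → r_4 = 1.6397
beam 5: φ=45°, α=195°
  dir = (cos 195°, sin 195°) = (-0.9659, -0.2588); from cell (4,2)
  next x-line at t=0.4348, next y-line at t=2.1250; Δt_x=1.0353, Δt_y=3.8637
    x: enter (3,2) at t=0.4348
    x: enter (2,2) at t=1.4701
    y: enter (2,1) at t=2.1250 ← occupied
  → r_5 = 2.1250
beam 6: φ=90°, α=240°
  dir = (cos 240°, sin 240°) = (-0.5000, -0.8660); from cell (4,2)
  next x-line at t=0.8400, next y-line at t=0.6351; Δt_x=2.0000, Δt_y=1.1547
    y: enter (4,1) at t=0.6351
    x: enter (3,1) at t=0.8400
    y: enter (3,0) at t=1.7898 ← occupied
  → r_6 = 1.7898
beam 7: φ=135°, α=285°
  dir = (cos 285°, sin 285°) = (0.2588, -0.9659); from cell (4,2)
  next x-line at t=2.2409, next y-line at t=0.5694; Δt_x=3.8637, Δt_y=1.0353
    y: enter (4,1) at t=0.5694
    y: enter (4,0) at t=1.6047 ← occupied
  → r_7 = 1.6047

ranges = [3.7063, 2.8290, 1.5012, 1.6397, 2.1250, 1.7898, 1.6047]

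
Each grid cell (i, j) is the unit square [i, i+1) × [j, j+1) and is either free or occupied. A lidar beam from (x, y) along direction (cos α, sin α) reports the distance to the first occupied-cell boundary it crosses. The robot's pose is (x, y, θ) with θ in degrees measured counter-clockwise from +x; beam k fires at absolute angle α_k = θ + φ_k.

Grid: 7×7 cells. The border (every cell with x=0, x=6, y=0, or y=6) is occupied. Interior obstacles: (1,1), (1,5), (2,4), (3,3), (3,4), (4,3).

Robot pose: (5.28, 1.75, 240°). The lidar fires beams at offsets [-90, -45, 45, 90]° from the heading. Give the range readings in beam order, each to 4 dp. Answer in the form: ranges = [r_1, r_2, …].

beam 1: φ=-90°, α=150°
  cosα=-0.8660 sinα=0.5000 | (5,1) | tMaxX 0.3233 tMaxY 0.5000 | tΔX 1.1547 tΔY 2.0000
    t=0.3233 [x] (4,1)
    t=0.5000 [y] (4,2)
    t=1.4780 [x] (3,2)
    t=2.5000 [y] (3,3) — stop
  → r_1 = 2.5000
beam 2: φ=-45°, α=195°
  cosα=-0.9659 sinα=-0.2588 | (5,1) | tMaxX 0.2899 tMaxY 2.8978 | tΔX 1.0353 tΔY 3.8637
    t=0.2899 [x] (4,1)
    t=1.3252 [x] (3,1)
    t=2.3604 [x] (2,1)
    t=2.8978 [y] (2,0) — stop
  → r_2 = 2.8978
beam 3: φ=45°, α=285°
  cosα=0.2588 sinα=-0.9659 | (5,1) | tMaxX 2.7819 tMaxY 0.7765 | tΔX 3.8637 tΔY 1.0353
    t=0.7765 [y] (5,0) — stop
  → r_3 = 0.7765
beam 4: φ=90°, α=330°
  cosα=0.8660 sinα=-0.5000 | (5,1) | tMaxX 0.8314 tMaxY 1.5000 | tΔX 1.1547 tΔY 2.0000
    t=0.8314 [x] (6,1) — stop
  → r_4 = 0.8314

ranges = [2.5000, 2.8978, 0.7765, 0.8314]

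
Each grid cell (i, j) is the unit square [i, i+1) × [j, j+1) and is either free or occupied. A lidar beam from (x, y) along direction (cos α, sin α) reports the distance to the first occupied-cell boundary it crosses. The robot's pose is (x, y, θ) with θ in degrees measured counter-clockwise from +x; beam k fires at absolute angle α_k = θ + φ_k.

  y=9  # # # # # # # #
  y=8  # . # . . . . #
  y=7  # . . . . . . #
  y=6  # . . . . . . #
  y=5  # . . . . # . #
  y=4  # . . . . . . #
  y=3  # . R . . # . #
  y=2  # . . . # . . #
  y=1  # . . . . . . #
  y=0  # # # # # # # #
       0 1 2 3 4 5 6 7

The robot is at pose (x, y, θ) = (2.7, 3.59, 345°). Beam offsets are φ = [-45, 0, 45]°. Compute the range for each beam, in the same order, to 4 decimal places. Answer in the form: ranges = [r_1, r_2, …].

beam 1: φ=-45°, α=300°
  cosα=0.5000 sinα=-0.8660 | (2,3) | tMaxX 0.6000 tMaxY 0.6813 | tΔX 2.0000 tΔY 1.1547
    t=0.6000 [x] (3,3)
    t=0.6813 [y] (3,2)
    t=1.8360 [y] (3,1)
    t=2.6000 [x] (4,1)
    t=2.9907 [y] (4,0) — stop
  → r_1 = 2.9907
beam 2: φ=0°, α=345°
  cosα=0.9659 sinα=-0.2588 | (2,3) | tMaxX 0.3106 tMaxY 2.2796 | tΔX 1.0353 tΔY 3.8637
    t=0.3106 [x] (3,3)
    t=1.3459 [x] (4,3)
    t=2.2796 [y] (4,2) — stop
  → r_2 = 2.2796
beam 3: φ=45°, α=30°
  cosα=0.8660 sinα=0.5000 | (2,3) | tMaxX 0.3464 tMaxY 0.8200 | tΔX 1.1547 tΔY 2.0000
    t=0.3464 [x] (3,3)
    t=0.8200 [y] (3,4)
    t=1.5011 [x] (4,4)
    t=2.6558 [x] (5,4)
    t=2.8200 [y] (5,5) — stop
  → r_3 = 2.8200

ranges = [2.9907, 2.2796, 2.8200]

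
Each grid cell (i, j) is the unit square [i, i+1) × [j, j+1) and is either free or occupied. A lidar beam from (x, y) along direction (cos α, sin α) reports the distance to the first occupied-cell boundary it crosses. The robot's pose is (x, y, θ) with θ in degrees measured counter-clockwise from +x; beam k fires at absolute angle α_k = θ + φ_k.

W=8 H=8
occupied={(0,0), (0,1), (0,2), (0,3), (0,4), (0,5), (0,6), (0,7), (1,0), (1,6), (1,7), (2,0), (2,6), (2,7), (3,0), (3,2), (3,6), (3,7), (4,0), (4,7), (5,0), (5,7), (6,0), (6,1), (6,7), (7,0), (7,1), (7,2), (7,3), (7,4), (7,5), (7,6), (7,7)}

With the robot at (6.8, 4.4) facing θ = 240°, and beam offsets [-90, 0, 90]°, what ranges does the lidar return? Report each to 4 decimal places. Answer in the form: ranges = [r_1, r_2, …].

ranges = [3.2332, 3.9260, 0.2309]

beam 1: φ=-90°, α=150°
  cosα=-0.8660 sinα=0.5000 | (6,4) | tMaxX 0.9238 tMaxY 1.2000 | tΔX 1.1547 tΔY 2.0000
    t=0.9238 [x] (5,4)
    t=1.2000 [y] (5,5)
    t=2.0785 [x] (4,5)
    t=3.2000 [y] (4,6)
    t=3.2332 [x] (3,6) — stop
  → r_1 = 3.2332
beam 2: φ=0°, α=240°
  cosα=-0.5000 sinα=-0.8660 | (6,4) | tMaxX 1.6000 tMaxY 0.4619 | tΔX 2.0000 tΔY 1.1547
    t=0.4619 [y] (6,3)
    t=1.6000 [x] (5,3)
    t=1.6166 [y] (5,2)
    t=2.7713 [y] (5,1)
    t=3.6000 [x] (4,1)
    t=3.9260 [y] (4,0) — stop
  → r_2 = 3.9260
beam 3: φ=90°, α=330°
  cosα=0.8660 sinα=-0.5000 | (6,4) | tMaxX 0.2309 tMaxY 0.8000 | tΔX 1.1547 tΔY 2.0000
    t=0.2309 [x] (7,4) — stop
  → r_3 = 0.2309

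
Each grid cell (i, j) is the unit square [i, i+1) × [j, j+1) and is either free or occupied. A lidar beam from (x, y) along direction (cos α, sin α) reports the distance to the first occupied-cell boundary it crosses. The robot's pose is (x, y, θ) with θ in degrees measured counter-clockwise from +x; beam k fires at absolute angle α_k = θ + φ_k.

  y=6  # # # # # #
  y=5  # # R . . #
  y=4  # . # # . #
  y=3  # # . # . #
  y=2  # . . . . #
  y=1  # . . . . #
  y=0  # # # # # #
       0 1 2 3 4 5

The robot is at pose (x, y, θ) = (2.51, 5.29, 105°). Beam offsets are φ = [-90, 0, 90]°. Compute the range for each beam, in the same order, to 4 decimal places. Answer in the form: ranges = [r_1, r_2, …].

beam 1: φ=-90°, α=15°
  direction (0.9659, 0.2588); cell (2,5); t to first gridline: x 0.5073, y 2.7432 (then +1.0353 / +3.8637)
    (3,5) via x @ 0.5073
    (4,5) via x @ 1.5426
    (5,5) via x @ 2.5778  # hit
  → r_1 = 2.5778
beam 2: φ=0°, α=105°
  direction (-0.2588, 0.9659); cell (2,5); t to first gridline: x 1.9705, y 0.7350 (then +3.8637 / +1.0353)
    (2,6) via y @ 0.7350  # hit
  → r_2 = 0.7350
beam 3: φ=90°, α=195°
  direction (-0.9659, -0.2588); cell (2,5); t to first gridline: x 0.5280, y 1.1205 (then +1.0353 / +3.8637)
    (1,5) via x @ 0.5280  # hit
  → r_3 = 0.5280

ranges = [2.5778, 0.7350, 0.5280]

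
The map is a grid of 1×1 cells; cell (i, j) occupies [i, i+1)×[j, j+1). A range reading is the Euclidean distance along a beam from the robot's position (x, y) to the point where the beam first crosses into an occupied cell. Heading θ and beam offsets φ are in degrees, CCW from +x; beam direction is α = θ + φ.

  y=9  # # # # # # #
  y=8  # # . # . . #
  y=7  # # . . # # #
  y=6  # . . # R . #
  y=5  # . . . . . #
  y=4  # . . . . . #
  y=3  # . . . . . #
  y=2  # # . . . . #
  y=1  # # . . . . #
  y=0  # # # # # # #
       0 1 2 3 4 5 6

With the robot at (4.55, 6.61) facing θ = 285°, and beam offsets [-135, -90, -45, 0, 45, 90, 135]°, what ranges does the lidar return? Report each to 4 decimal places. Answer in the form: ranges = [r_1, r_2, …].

ranges = [0.6351, 0.5694, 5.1000, 5.6024, 1.6743, 1.5012, 0.4503]

beam 1: φ=-135°, α=150°
  dir = (cos 150°, sin 150°) = (-0.8660, 0.5000); from cell (4,6)
  next x-line at t=0.6351, next y-line at t=0.7800; Δt_x=1.1547, Δt_y=2.0000
    x: enter (3,6) at t=0.6351 ← occupied
  → r_1 = 0.6351
beam 2: φ=-90°, α=195°
  dir = (cos 195°, sin 195°) = (-0.9659, -0.2588); from cell (4,6)
  next x-line at t=0.5694, next y-line at t=2.3569; Δt_x=1.0353, Δt_y=3.8637
    x: enter (3,6) at t=0.5694 ← occupied
  → r_2 = 0.5694
beam 3: φ=-45°, α=240°
  dir = (cos 240°, sin 240°) = (-0.5000, -0.8660); from cell (4,6)
  next x-line at t=1.1000, next y-line at t=0.7044; Δt_x=2.0000, Δt_y=1.1547
    y: enter (4,5) at t=0.7044
    x: enter (3,5) at t=1.1000
    y: enter (3,4) at t=1.8591
    y: enter (3,3) at t=3.0138
    x: enter (2,3) at t=3.1000
    y: enter (2,2) at t=4.1685
    x: enter (1,2) at t=5.1000 ← occupied
  → r_3 = 5.1000
beam 4: φ=0°, α=285°
  dir = (cos 285°, sin 285°) = (0.2588, -0.9659); from cell (4,6)
  next x-line at t=1.7387, next y-line at t=0.6315; Δt_x=3.8637, Δt_y=1.0353
    y: enter (4,5) at t=0.6315
    y: enter (4,4) at t=1.6668
    x: enter (5,4) at t=1.7387
    y: enter (5,3) at t=2.7021
    y: enter (5,2) at t=3.7373
    y: enter (5,1) at t=4.7726
    x: enter (6,1) at t=5.6024 ← occupied
  → r_4 = 5.6024
beam 5: φ=45°, α=330°
  dir = (cos 330°, sin 330°) = (0.8660, -0.5000); from cell (4,6)
  next x-line at t=0.5196, next y-line at t=1.2200; Δt_x=1.1547, Δt_y=2.0000
    x: enter (5,6) at t=0.5196
    y: enter (5,5) at t=1.2200
    x: enter (6,5) at t=1.6743 ← occupied
  → r_5 = 1.6743
beam 6: φ=90°, α=15°
  dir = (cos 15°, sin 15°) = (0.9659, 0.2588); from cell (4,6)
  next x-line at t=0.4659, next y-line at t=1.5068; Δt_x=1.0353, Δt_y=3.8637
    x: enter (5,6) at t=0.4659
    x: enter (6,6) at t=1.5012 ← occupied
  → r_6 = 1.5012
beam 7: φ=135°, α=60°
  dir = (cos 60°, sin 60°) = (0.5000, 0.8660); from cell (4,6)
  next x-line at t=0.9000, next y-line at t=0.4503; Δt_x=2.0000, Δt_y=1.1547
    y: enter (4,7) at t=0.4503 ← occupied
  → r_7 = 0.4503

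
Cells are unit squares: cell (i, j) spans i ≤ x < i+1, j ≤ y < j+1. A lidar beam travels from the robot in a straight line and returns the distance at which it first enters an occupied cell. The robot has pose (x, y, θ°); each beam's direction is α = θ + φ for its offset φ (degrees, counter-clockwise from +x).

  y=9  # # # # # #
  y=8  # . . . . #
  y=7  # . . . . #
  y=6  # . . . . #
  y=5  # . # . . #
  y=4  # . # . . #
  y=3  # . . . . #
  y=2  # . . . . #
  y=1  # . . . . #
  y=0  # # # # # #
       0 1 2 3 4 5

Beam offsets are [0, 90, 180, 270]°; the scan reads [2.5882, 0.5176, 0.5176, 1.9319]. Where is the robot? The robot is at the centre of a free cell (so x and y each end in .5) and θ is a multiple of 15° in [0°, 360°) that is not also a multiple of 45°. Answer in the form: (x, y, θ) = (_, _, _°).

(x, y, θ) = (1.5, 1.5, 75°)

Enumerate (i+0.5, j+0.5, θ) over the 30 free cells and 16 admissible headings. For each, cast all 4 beams and compare to the given ranges.
  (3.5, 5.5, 240°): beam 1 = 1.0000 ≠ 2.5882 ✗
  (3.5, 8.5, 330°): beam 1 = 1.7321 ≠ 2.5882 ✗
  (3.5, 5.5, 30°): beam 1 = 1.7321 ≠ 2.5882 ✗
  …
  (1.5, 1.5, 75°): r_1=2.5882, r_2=0.5176, r_3=0.5176, r_4=1.9319 — all match ✓
Unique over the lattice → pose = (1.5, 1.5, 75°).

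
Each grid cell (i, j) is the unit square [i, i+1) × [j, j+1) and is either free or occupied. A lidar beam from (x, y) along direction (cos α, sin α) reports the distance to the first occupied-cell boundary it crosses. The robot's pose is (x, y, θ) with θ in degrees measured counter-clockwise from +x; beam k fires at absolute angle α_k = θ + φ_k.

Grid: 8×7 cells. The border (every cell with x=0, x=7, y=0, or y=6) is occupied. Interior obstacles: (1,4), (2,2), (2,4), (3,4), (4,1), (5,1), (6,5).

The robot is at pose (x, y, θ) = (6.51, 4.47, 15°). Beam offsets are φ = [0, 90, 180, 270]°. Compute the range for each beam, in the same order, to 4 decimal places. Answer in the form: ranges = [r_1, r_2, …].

ranges = [0.5073, 0.5487, 5.7044, 1.8932]

beam 1: φ=0°, α=15°
  direction (0.9659, 0.2588); cell (6,4); t to first gridline: x 0.5073, y 2.0478 (then +1.0353 / +3.8637)
    (7,4) via x @ 0.5073  # hit
  → r_1 = 0.5073
beam 2: φ=90°, α=105°
  direction (-0.2588, 0.9659); cell (6,4); t to first gridline: x 1.9705, y 0.5487 (then +3.8637 / +1.0353)
    (6,5) via y @ 0.5487  # hit
  → r_2 = 0.5487
beam 3: φ=180°, α=195°
  direction (-0.9659, -0.2588); cell (6,4); t to first gridline: x 0.5280, y 1.8159 (then +1.0353 / +3.8637)
    (5,4) via x @ 0.5280
    (4,4) via x @ 1.5633
    (4,3) via y @ 1.8159
    (3,3) via x @ 2.5985
    (2,3) via x @ 3.6338
    (1,3) via x @ 4.6691
    (1,2) via y @ 5.6796
    (0,2) via x @ 5.7044  # hit
  → r_3 = 5.7044
beam 4: φ=270°, α=285°
  direction (0.2588, -0.9659); cell (6,4); t to first gridline: x 1.8932, y 0.4866 (then +3.8637 / +1.0353)
    (6,3) via y @ 0.4866
    (6,2) via y @ 1.5219
    (7,2) via x @ 1.8932  # hit
  → r_4 = 1.8932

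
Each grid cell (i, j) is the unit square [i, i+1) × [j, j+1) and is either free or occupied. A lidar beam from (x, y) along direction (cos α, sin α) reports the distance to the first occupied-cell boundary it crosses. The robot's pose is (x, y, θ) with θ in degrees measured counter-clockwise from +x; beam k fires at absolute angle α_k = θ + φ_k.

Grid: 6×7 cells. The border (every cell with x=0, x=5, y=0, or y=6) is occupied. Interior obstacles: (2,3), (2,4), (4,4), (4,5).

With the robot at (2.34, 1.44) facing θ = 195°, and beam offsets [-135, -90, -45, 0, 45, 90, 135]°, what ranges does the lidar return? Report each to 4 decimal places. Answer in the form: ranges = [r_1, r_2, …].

ranges = [3.3200, 4.7209, 1.5473, 1.3873, 0.5081, 0.4555, 0.8800]

beam 1: φ=-135°, α=60°
  cosα=0.5000 sinα=0.8660 | (2,1) | tMaxX 1.3200 tMaxY 0.6466 | tΔX 2.0000 tΔY 1.1547
    t=0.6466 [y] (2,2)
    t=1.3200 [x] (3,2)
    t=1.8013 [y] (3,3)
    t=2.9560 [y] (3,4)
    t=3.3200 [x] (4,4) — stop
  → r_1 = 3.3200
beam 2: φ=-90°, α=105°
  cosα=-0.2588 sinα=0.9659 | (2,1) | tMaxX 1.3137 tMaxY 0.5798 | tΔX 3.8637 tΔY 1.0353
    t=0.5798 [y] (2,2)
    t=1.3137 [x] (1,2)
    t=1.6150 [y] (1,3)
    t=2.6503 [y] (1,4)
    t=3.6856 [y] (1,5)
    t=4.7209 [y] (1,6) — stop
  → r_2 = 4.7209
beam 3: φ=-45°, α=150°
  cosα=-0.8660 sinα=0.5000 | (2,1) | tMaxX 0.3926 tMaxY 1.1200 | tΔX 1.1547 tΔY 2.0000
    t=0.3926 [x] (1,1)
    t=1.1200 [y] (1,2)
    t=1.5473 [x] (0,2) — stop
  → r_3 = 1.5473
beam 4: φ=0°, α=195°
  cosα=-0.9659 sinα=-0.2588 | (2,1) | tMaxX 0.3520 tMaxY 1.7000 | tΔX 1.0353 tΔY 3.8637
    t=0.3520 [x] (1,1)
    t=1.3873 [x] (0,1) — stop
  → r_4 = 1.3873
beam 5: φ=45°, α=240°
  cosα=-0.5000 sinα=-0.8660 | (2,1) | tMaxX 0.6800 tMaxY 0.5081 | tΔX 2.0000 tΔY 1.1547
    t=0.5081 [y] (2,0) — stop
  → r_5 = 0.5081
beam 6: φ=90°, α=285°
  cosα=0.2588 sinα=-0.9659 | (2,1) | tMaxX 2.5500 tMaxY 0.4555 | tΔX 3.8637 tΔY 1.0353
    t=0.4555 [y] (2,0) — stop
  → r_6 = 0.4555
beam 7: φ=135°, α=330°
  cosα=0.8660 sinα=-0.5000 | (2,1) | tMaxX 0.7621 tMaxY 0.8800 | tΔX 1.1547 tΔY 2.0000
    t=0.7621 [x] (3,1)
    t=0.8800 [y] (3,0) — stop
  → r_7 = 0.8800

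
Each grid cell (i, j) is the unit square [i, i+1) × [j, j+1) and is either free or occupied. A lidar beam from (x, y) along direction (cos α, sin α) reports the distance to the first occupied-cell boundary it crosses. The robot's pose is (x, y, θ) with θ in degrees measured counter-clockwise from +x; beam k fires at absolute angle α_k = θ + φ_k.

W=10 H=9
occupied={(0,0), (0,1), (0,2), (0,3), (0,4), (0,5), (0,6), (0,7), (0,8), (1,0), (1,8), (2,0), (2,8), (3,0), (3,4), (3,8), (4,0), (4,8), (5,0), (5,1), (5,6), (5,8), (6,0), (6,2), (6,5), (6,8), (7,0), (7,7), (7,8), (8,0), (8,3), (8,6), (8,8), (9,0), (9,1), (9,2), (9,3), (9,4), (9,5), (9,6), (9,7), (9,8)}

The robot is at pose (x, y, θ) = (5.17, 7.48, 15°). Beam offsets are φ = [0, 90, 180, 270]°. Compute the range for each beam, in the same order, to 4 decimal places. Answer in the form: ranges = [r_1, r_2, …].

ranges = [1.8946, 0.5383, 4.3171, 0.4969]

beam 1: φ=0°, α=15°
  direction (0.9659, 0.2588); cell (5,7); t to first gridline: x 0.8593, y 2.0091 (then +1.0353 / +3.8637)
    (6,7) via x @ 0.8593
    (7,7) via x @ 1.8946  # hit
  → r_1 = 1.8946
beam 2: φ=90°, α=105°
  direction (-0.2588, 0.9659); cell (5,7); t to first gridline: x 0.6568, y 0.5383 (then +3.8637 / +1.0353)
    (5,8) via y @ 0.5383  # hit
  → r_2 = 0.5383
beam 3: φ=180°, α=195°
  direction (-0.9659, -0.2588); cell (5,7); t to first gridline: x 0.1760, y 1.8546 (then +1.0353 / +3.8637)
    (4,7) via x @ 0.1760
    (3,7) via x @ 1.2113
    (3,6) via y @ 1.8546
    (2,6) via x @ 2.2465
    (1,6) via x @ 3.2818
    (0,6) via x @ 4.3171  # hit
  → r_3 = 4.3171
beam 4: φ=270°, α=285°
  direction (0.2588, -0.9659); cell (5,7); t to first gridline: x 3.2069, y 0.4969 (then +3.8637 / +1.0353)
    (5,6) via y @ 0.4969  # hit
  → r_4 = 0.4969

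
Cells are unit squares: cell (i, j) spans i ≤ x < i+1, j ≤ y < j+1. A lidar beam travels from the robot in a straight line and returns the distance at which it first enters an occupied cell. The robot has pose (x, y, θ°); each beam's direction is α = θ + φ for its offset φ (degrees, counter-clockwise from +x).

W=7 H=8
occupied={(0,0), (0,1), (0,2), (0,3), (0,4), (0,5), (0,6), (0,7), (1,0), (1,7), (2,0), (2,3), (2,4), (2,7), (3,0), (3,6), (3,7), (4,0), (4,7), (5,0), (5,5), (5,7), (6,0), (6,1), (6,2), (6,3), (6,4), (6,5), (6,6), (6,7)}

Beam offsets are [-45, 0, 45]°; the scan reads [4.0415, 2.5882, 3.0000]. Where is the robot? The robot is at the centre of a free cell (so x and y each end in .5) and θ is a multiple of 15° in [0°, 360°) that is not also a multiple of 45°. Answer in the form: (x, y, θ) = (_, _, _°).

Enumerate (i+0.5, j+0.5, θ) over the 26 free cells and 16 admissible headings. For each, cast all 3 beams and compare to the given ranges.
  (3.5, 3.5, 165°): beam 1 = 1.0000 ≠ 4.0415 ✗
  (3.5, 5.5, 330°): beam 1 = 4.6587 ≠ 4.0415 ✗
  (1.5, 6.5, 105°): beam 1 = 0.5774 ≠ 4.0415 ✗
  (5.5, 4.5, 195°): beam 1 = 5.0000 ≠ 4.0415 ✗
  …
  (5.5, 2.5, 165°): r_1=4.0415, r_2=2.5882, r_3=3.0000 — all match ✓
Only this pose fits every beam.

(x, y, θ) = (5.5, 2.5, 165°)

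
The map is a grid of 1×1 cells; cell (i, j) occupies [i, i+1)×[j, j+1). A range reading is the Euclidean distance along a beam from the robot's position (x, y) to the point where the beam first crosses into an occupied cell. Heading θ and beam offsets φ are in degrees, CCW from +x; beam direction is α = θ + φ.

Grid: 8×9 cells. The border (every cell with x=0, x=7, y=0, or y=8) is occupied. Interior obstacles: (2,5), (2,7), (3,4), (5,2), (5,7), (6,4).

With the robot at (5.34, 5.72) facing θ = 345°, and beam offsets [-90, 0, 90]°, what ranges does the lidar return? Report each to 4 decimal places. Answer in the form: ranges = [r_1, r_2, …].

ranges = [4.8865, 1.7186, 1.3252]

beam 1: φ=-90°, α=255°
  d=(-0.2588,-0.9659)  start (5,5)  tX=1.3137 tY=0.7454  stride 1/|dx|=3.8637 1/|dy|=1.0353
    cross y-line → (5,4), t=0.7454
    cross x-line → (4,4), t=1.3137
    cross y-line → (4,3), t=1.7807
    cross y-line → (4,2), t=2.8160
    cross y-line → (4,1), t=3.8512
    cross y-line → (4,0), t=4.8865 (wall)
  → r_1 = 4.8865
beam 2: φ=0°, α=345°
  d=(0.9659,-0.2588)  start (5,5)  tX=0.6833 tY=2.7819  stride 1/|dx|=1.0353 1/|dy|=3.8637
    cross x-line → (6,5), t=0.6833
    cross x-line → (7,5), t=1.7186 (wall)
  → r_2 = 1.7186
beam 3: φ=90°, α=75°
  d=(0.2588,0.9659)  start (5,5)  tX=2.5500 tY=0.2899  stride 1/|dx|=3.8637 1/|dy|=1.0353
    cross y-line → (5,6), t=0.2899
    cross y-line → (5,7), t=1.3252 (wall)
  → r_3 = 1.3252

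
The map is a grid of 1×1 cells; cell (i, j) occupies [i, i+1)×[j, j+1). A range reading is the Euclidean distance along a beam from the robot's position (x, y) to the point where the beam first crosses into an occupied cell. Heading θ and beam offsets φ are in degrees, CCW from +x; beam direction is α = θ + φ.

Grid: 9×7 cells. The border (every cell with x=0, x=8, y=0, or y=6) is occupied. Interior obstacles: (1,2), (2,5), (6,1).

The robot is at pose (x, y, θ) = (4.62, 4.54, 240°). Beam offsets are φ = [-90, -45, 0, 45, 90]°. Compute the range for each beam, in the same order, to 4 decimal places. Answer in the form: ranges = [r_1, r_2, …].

ranges = [1.8706, 3.7477, 4.0876, 3.6649, 3.9029]

beam 1: φ=-90°, α=150°
  direction (-0.8660, 0.5000); cell (4,4); t to first gridline: x 0.7159, y 0.9200 (then +1.1547 / +2.0000)
    (3,4) via x @ 0.7159
    (3,5) via y @ 0.9200
    (2,5) via x @ 1.8706  # hit
  → r_1 = 1.8706
beam 2: φ=-45°, α=195°
  direction (-0.9659, -0.2588); cell (4,4); t to first gridline: x 0.6419, y 2.0864 (then +1.0353 / +3.8637)
    (3,4) via x @ 0.6419
    (2,4) via x @ 1.6771
    (2,3) via y @ 2.0864
    (1,3) via x @ 2.7124
    (0,3) via x @ 3.7477  # hit
  → r_2 = 3.7477
beam 3: φ=0°, α=240°
  direction (-0.5000, -0.8660); cell (4,4); t to first gridline: x 1.2400, y 0.6235 (then +2.0000 / +1.1547)
    (4,3) via y @ 0.6235
    (3,3) via x @ 1.2400
    (3,2) via y @ 1.7782
    (3,1) via y @ 2.9329
    (2,1) via x @ 3.2400
    (2,0) via y @ 4.0876  # hit
  → r_3 = 4.0876
beam 4: φ=45°, α=285°
  direction (0.2588, -0.9659); cell (4,4); t to first gridline: x 1.4682, y 0.5590 (then +3.8637 / +1.0353)
    (4,3) via y @ 0.5590
    (5,3) via x @ 1.4682
    (5,2) via y @ 1.5943
    (5,1) via y @ 2.6296
    (5,0) via y @ 3.6649  # hit
  → r_4 = 3.6649
beam 5: φ=90°, α=330°
  direction (0.8660, -0.5000); cell (4,4); t to first gridline: x 0.4388, y 1.0800 (then +1.1547 / +2.0000)
    (5,4) via x @ 0.4388
    (5,3) via y @ 1.0800
    (6,3) via x @ 1.5935
    (7,3) via x @ 2.7482
    (7,2) via y @ 3.0800
    (8,2) via x @ 3.9029  # hit
  → r_5 = 3.9029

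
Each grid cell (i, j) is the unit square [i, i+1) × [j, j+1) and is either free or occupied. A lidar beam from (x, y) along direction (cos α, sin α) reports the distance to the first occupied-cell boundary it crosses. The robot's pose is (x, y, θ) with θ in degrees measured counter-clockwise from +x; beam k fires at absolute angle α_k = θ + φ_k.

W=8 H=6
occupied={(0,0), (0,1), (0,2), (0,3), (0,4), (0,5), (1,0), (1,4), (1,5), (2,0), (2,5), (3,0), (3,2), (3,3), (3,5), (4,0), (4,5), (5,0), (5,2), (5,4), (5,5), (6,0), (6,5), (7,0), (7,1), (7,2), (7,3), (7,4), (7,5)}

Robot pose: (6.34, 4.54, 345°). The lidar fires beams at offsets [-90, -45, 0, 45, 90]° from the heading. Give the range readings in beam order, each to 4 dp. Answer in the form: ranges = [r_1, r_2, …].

beam 1: φ=-90°, α=255°
  d=(-0.2588,-0.9659)  start (6,4)  tX=1.3137 tY=0.5590  stride 1/|dx|=3.8637 1/|dy|=1.0353
    cross y-line → (6,3), t=0.5590
    cross x-line → (5,3), t=1.3137
    cross y-line → (5,2), t=1.5943 (wall)
  → r_1 = 1.5943
beam 2: φ=-45°, α=300°
  d=(0.5000,-0.8660)  start (6,4)  tX=1.3200 tY=0.6235  stride 1/|dx|=2.0000 1/|dy|=1.1547
    cross y-line → (6,3), t=0.6235
    cross x-line → (7,3), t=1.3200 (wall)
  → r_2 = 1.3200
beam 3: φ=0°, α=345°
  d=(0.9659,-0.2588)  start (6,4)  tX=0.6833 tY=2.0864  stride 1/|dx|=1.0353 1/|dy|=3.8637
    cross x-line → (7,4), t=0.6833 (wall)
  → r_3 = 0.6833
beam 4: φ=45°, α=30°
  d=(0.8660,0.5000)  start (6,4)  tX=0.7621 tY=0.9200  stride 1/|dx|=1.1547 1/|dy|=2.0000
    cross x-line → (7,4), t=0.7621 (wall)
  → r_4 = 0.7621
beam 5: φ=90°, α=75°
  d=(0.2588,0.9659)  start (6,4)  tX=2.5500 tY=0.4762  stride 1/|dx|=3.8637 1/|dy|=1.0353
    cross y-line → (6,5), t=0.4762 (wall)
  → r_5 = 0.4762

ranges = [1.5943, 1.3200, 0.6833, 0.7621, 0.4762]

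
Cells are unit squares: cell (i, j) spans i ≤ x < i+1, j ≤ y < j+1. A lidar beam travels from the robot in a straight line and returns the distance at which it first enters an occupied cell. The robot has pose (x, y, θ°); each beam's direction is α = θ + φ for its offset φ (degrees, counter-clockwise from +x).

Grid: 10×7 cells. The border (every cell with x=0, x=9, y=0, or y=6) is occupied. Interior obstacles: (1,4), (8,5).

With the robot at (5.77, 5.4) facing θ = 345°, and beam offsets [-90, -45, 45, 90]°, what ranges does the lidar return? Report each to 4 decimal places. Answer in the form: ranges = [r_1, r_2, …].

beam 1: φ=-90°, α=255°
  dir = (cos 255°, sin 255°) = (-0.2588, -0.9659); from cell (5,5)
  next x-line at t=2.9751, next y-line at t=0.4141; Δt_x=3.8637, Δt_y=1.0353
    y: enter (5,4) at t=0.4141
    y: enter (5,3) at t=1.4494
    y: enter (5,2) at t=2.4847
    x: enter (4,2) at t=2.9751
    y: enter (4,1) at t=3.5199
    y: enter (4,0) at t=4.5552 ← occupied
  → r_1 = 4.5552
beam 2: φ=-45°, α=300°
  dir = (cos 300°, sin 300°) = (0.5000, -0.8660); from cell (5,5)
  next x-line at t=0.4600, next y-line at t=0.4619; Δt_x=2.0000, Δt_y=1.1547
    x: enter (6,5) at t=0.4600
    y: enter (6,4) at t=0.4619
    y: enter (6,3) at t=1.6166
    x: enter (7,3) at t=2.4600
    y: enter (7,2) at t=2.7713
    y: enter (7,1) at t=3.9260
    x: enter (8,1) at t=4.4600
    y: enter (8,0) at t=5.0807 ← occupied
  → r_2 = 5.0807
beam 3: φ=45°, α=30°
  dir = (cos 30°, sin 30°) = (0.8660, 0.5000); from cell (5,5)
  next x-line at t=0.2656, next y-line at t=1.2000; Δt_x=1.1547, Δt_y=2.0000
    x: enter (6,5) at t=0.2656
    y: enter (6,6) at t=1.2000 ← occupied
  → r_3 = 1.2000
beam 4: φ=90°, α=75°
  dir = (cos 75°, sin 75°) = (0.2588, 0.9659); from cell (5,5)
  next x-line at t=0.8887, next y-line at t=0.6212; Δt_x=3.8637, Δt_y=1.0353
    y: enter (5,6) at t=0.6212 ← occupied
  → r_4 = 0.6212

ranges = [4.5552, 5.0807, 1.2000, 0.6212]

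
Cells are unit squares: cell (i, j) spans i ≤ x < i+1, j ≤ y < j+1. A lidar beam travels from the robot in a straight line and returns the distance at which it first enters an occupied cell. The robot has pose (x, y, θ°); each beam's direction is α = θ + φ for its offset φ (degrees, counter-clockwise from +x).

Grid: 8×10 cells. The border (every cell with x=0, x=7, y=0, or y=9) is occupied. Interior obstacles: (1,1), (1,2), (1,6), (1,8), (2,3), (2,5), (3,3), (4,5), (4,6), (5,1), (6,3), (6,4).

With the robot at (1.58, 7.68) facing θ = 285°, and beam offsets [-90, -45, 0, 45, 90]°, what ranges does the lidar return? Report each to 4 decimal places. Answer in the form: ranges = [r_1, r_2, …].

beam 1: φ=-90°, α=195°
  direction (-0.9659, -0.2588); cell (1,7); t to first gridline: x 0.6005, y 2.6273 (then +1.0353 / +3.8637)
    (0,7) via x @ 0.6005  # hit
  → r_1 = 0.6005
beam 2: φ=-45°, α=240°
  direction (-0.5000, -0.8660); cell (1,7); t to first gridline: x 1.1600, y 0.7852 (then +2.0000 / +1.1547)
    (1,6) via y @ 0.7852  # hit
  → r_2 = 0.7852
beam 3: φ=0°, α=285°
  direction (0.2588, -0.9659); cell (1,7); t to first gridline: x 1.6228, y 0.7040 (then +3.8637 / +1.0353)
    (1,6) via y @ 0.7040  # hit
  → r_3 = 0.7040
beam 4: φ=45°, α=330°
  direction (0.8660, -0.5000); cell (1,7); t to first gridline: x 0.4850, y 1.3600 (then +1.1547 / +2.0000)
    (2,7) via x @ 0.4850
    (2,6) via y @ 1.3600
    (3,6) via x @ 1.6397
    (4,6) via x @ 2.7944  # hit
  → r_4 = 2.7944
beam 5: φ=90°, α=15°
  direction (0.9659, 0.2588); cell (1,7); t to first gridline: x 0.4348, y 1.2364 (then +1.0353 / +3.8637)
    (2,7) via x @ 0.4348
    (2,8) via y @ 1.2364
    (3,8) via x @ 1.4701
    (4,8) via x @ 2.5054
    (5,8) via x @ 3.5406
    (6,8) via x @ 4.5759
    (6,9) via y @ 5.1001  # hit
  → r_5 = 5.1001

ranges = [0.6005, 0.7852, 0.7040, 2.7944, 5.1001]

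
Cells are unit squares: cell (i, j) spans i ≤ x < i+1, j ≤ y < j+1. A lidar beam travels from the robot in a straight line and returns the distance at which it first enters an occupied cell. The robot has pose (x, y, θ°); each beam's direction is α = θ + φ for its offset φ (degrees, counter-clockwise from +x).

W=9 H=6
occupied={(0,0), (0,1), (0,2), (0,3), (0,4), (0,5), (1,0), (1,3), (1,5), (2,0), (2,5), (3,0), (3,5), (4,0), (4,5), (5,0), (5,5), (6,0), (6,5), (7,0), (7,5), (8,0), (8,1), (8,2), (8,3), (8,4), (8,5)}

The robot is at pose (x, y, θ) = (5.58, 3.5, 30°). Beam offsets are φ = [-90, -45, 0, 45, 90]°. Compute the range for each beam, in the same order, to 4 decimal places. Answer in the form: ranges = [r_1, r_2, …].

beam 1: φ=-90°, α=300°
  cosα=0.5000 sinα=-0.8660 | (5,3) | tMaxX 0.8400 tMaxY 0.5774 | tΔX 2.0000 tΔY 1.1547
    t=0.5774 [y] (5,2)
    t=0.8400 [x] (6,2)
    t=1.7321 [y] (6,1)
    t=2.8400 [x] (7,1)
    t=2.8868 [y] (7,0) — stop
  → r_1 = 2.8868
beam 2: φ=-45°, α=345°
  cosα=0.9659 sinα=-0.2588 | (5,3) | tMaxX 0.4348 tMaxY 1.9319 | tΔX 1.0353 tΔY 3.8637
    t=0.4348 [x] (6,3)
    t=1.4701 [x] (7,3)
    t=1.9319 [y] (7,2)
    t=2.5054 [x] (8,2) — stop
  → r_2 = 2.5054
beam 3: φ=0°, α=30°
  cosα=0.8660 sinα=0.5000 | (5,3) | tMaxX 0.4850 tMaxY 1.0000 | tΔX 1.1547 tΔY 2.0000
    t=0.4850 [x] (6,3)
    t=1.0000 [y] (6,4)
    t=1.6397 [x] (7,4)
    t=2.7944 [x] (8,4) — stop
  → r_3 = 2.7944
beam 4: φ=45°, α=75°
  cosα=0.2588 sinα=0.9659 | (5,3) | tMaxX 1.6228 tMaxY 0.5176 | tΔX 3.8637 tΔY 1.0353
    t=0.5176 [y] (5,4)
    t=1.5529 [y] (5,5) — stop
  → r_4 = 1.5529
beam 5: φ=90°, α=120°
  cosα=-0.5000 sinα=0.8660 | (5,3) | tMaxX 1.1600 tMaxY 0.5774 | tΔX 2.0000 tΔY 1.1547
    t=0.5774 [y] (5,4)
    t=1.1600 [x] (4,4)
    t=1.7321 [y] (4,5) — stop
  → r_5 = 1.7321

ranges = [2.8868, 2.5054, 2.7944, 1.5529, 1.7321]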